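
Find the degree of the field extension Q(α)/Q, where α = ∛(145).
[Q(α):Q] = 3

The minimal polynomial of α is x^3 - 145, irreducible over Q since 145 is not a perfect cube (so x^3 - 145 has no rational root). Hence [Q(α):Q] = deg(m_α) = 3.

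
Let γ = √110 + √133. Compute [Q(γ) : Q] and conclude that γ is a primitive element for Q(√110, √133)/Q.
[Q(γ) : Q] = 4 (equivalently, Q(γ) = Q(√110, √133))

Obviously Q(γ) ⊆ Q(√110, √133), and [Q(√110, √133):Q] = 4 (since 110, 133 are distinct squarefree integers > 1 with 14630 not a perfect square). To show equality we compute the minimal polynomial of γ. From γ = √110 + √133: γ^2 = 110 + 2√(14630) + 133 = 243 + 2√(14630), so γ^2 - 243 = 2√(14630); squaring, (γ^2 - 243)^2 = 4·14630, i.e. γ^4 - 486γ^2 + 59049 - 58520 = 0, i.e. γ^4 - 486γ^2 + 529 = 0. So γ is a root of x^4 - 486x^2 + 529. This polynomial is irreducible over Q: it has no rational root (each ±√110 ± √133 is irrational), and any factorization into two quadratics over Q would force √(14630) ∈ Q (pairing opposite roots) or √110, √133 ∈ Q (other pairings), all impossible. Hence [Q(γ):Q] = 4 = [Q(√110, √133):Q], so Q(γ) = Q(√110, √133).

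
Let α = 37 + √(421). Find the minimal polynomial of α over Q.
m_α(x) = x^2 - 74x + 948

From α - 37 = √(421), squaring gives (α - 37)^2 = 421, i.e. α^2 - 74α + 1369 = 421, so α^2 - 74α + 948 = 0. The discriminant of x^2 - 74x + 948 is (-74)^2 - 4·(948) = 5476 - 3792 = 1684, and 4·(421) is not a perfect square in Q since 421 is squarefree and ≠ 1. Hence x^2 - 74x + 948 is irreducible over Q and is the minimal polynomial of α.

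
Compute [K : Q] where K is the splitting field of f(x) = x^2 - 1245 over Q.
[K : Q] = 2

f(x) = x^2 - 1245 factors as (x - √1245)(x + √1245). The splitting field is K = Q(√1245). Since 1245 is squarefree and > 1, it is not a perfect square, so x^2 - 1245 is irreducible over Q and [Q(√1245) : Q] = 2. Hence [K : Q] = 2.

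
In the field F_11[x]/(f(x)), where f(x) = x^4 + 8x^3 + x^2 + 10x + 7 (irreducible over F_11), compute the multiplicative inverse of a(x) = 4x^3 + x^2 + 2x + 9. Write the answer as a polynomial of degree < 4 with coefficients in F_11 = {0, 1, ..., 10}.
a(x)^(-1) ≡ 4x^3 + x^2 + 4x + 7 (mod f(x))

Since f is irreducible over F_11, F_11[x]/(f) is a field and a(x) ≠ 0 has an inverse. Apply the extended Euclidean algorithm to f(x) and a(x) in F_11[x]: f(x) = (3x + 4)·a(x) + (2x^2 + 8x + 4);  a(x) = (2x + 9)·(2x^2 + 8x + 4) + (10x + 6);  (2x^2 + 8x + 4) = (9x + 2)·(10x + 6) + (3). The last nonzero remainder is the constant 3 = gcd(f, a) in F_11. Back-substituting through the division chain expresses 3 = s(x)·a(x) + t(x)·f(x) with s(x) ≡ x^3 + 3x^2 + x + 10 (mod f), so (x^3 + 3x^2 + x + 10)·a(x) ≡ 3 (mod f). Multiplying by 3^(-1) ≡ 4 in F_11 gives a(x)^(-1) ≡ 4·(x^3 + 3x^2 + x + 10) ≡ 4x^3 + x^2 + 4x + 7 (mod f). Check: (4x^3 + x^2 + 2x + 9)·(4x^3 + x^2 + 4x + 7) = 5x^6 + 8x^5 + 3x^4 + 4x^3 + 2x^2 + 6x + 8 ≡ 1 (mod x^4 + 8x^3 + x^2 + 10x + 7).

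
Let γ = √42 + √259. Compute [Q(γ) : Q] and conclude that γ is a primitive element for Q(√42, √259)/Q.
[Q(γ) : Q] = 4 (equivalently, Q(γ) = Q(√42, √259))

Obviously Q(γ) ⊆ Q(√42, √259), and [Q(√42, √259):Q] = 4 (since 42, 259 are distinct squarefree integers > 1 with 10878 not a perfect square). To show equality we compute the minimal polynomial of γ. From γ = √42 + √259: γ^2 = 42 + 2√(10878) + 259 = 301 + 2√(10878), so γ^2 - 301 = 2√(10878); squaring, (γ^2 - 301)^2 = 4·10878, i.e. γ^4 - 602γ^2 + 90601 - 43512 = 0, i.e. γ^4 - 602γ^2 + 47089 = 0. So γ is a root of x^4 - 602x^2 + 47089. This polynomial is irreducible over Q: it has no rational root (each ±√42 ± √259 is irrational), and any factorization into two quadratics over Q would force √(10878) ∈ Q (pairing opposite roots) or √42, √259 ∈ Q (other pairings), all impossible. Hence [Q(γ):Q] = 4 = [Q(√42, √259):Q], so Q(γ) = Q(√42, √259).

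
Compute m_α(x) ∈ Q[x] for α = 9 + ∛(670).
m_α(x) = x^3 - 27x^2 + 243x - 1399

Set β = α - 9 = ∛(670), so β^3 = 670. Then (α - 9)^3 - 670 = 0, i.e. α is a root of g(x) = (x - 9)^3 - 670 = x^3 - 27x^2 + 243x - 1399. Since g(x) = h(x - 9) where h(x) = x^3 - 670, and h is irreducible over Q (because 670 is not a perfect cube, so h has no rational root, and a monic cubic with no rational root is irreducible), g is also irreducible (irreducibility is preserved under the substitution x → x - 9). Hence m_α(x) = x^3 - 27x^2 + 243x - 1399.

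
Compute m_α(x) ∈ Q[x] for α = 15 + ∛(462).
m_α(x) = x^3 - 45x^2 + 675x - 3837

Set β = α - 15 = ∛(462), so β^3 = 462. Then (α - 15)^3 - 462 = 0, i.e. α is a root of g(x) = (x - 15)^3 - 462 = x^3 - 45x^2 + 675x - 3837. Since g(x) = h(x - 15) where h(x) = x^3 - 462, and h is irreducible over Q (because 462 is not a perfect cube, so h has no rational root, and a monic cubic with no rational root is irreducible), g is also irreducible (irreducibility is preserved under the substitution x → x - 15). Hence m_α(x) = x^3 - 45x^2 + 675x - 3837.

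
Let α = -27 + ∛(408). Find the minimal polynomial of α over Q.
m_α(x) = x^3 + 81x^2 + 2187x + 19275

Set β = α + 27 = ∛(408), so β^3 = 408. Then (α + 27)^3 - 408 = 0, i.e. α is a root of g(x) = (x + 27)^3 - 408 = x^3 + 81x^2 + 2187x + 19275. Since g(x) = h(x + 27) where h(x) = x^3 - 408, and h is irreducible over Q (because 408 is not a perfect cube, so h has no rational root, and a monic cubic with no rational root is irreducible), g is also irreducible (irreducibility is preserved under the substitution x → x + 27). Hence m_α(x) = x^3 + 81x^2 + 2187x + 19275.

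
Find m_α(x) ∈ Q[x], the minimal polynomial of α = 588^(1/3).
m_α(x) = x^3 - 588

α satisfies α^3 = 588, so x^3 - 588 annihilates α. By the rational root test, a rational root p/q (in lowest terms) of x^3 - 588 would satisfy p^3 = 588 q^3, forcing q = 1 and p^3 = 588; but 588 is not a perfect cube, contradiction. A monic cubic over Q with no rational root is irreducible (any nontrivial factorization would include a linear factor). Hence x^3 - 588 is the minimal polynomial of α, and in particular [Q(α):Q] = 3.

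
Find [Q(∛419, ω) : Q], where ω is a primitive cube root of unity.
[Q(∛419, ω) : Q] = 6

[Q(∛419):Q] = 3 (min poly x^3 - 419, irreducible since 419 is not a perfect cube). [Q(ω):Q] = 2 (min poly x^2 + x + 1). Since Q(∛419) ⊂ R and ω ∉ R, we have ω ∉ Q(∛419), so x^2 + x + 1 remains irreducible over Q(∛419) and [Q(∛419, ω) : Q(∛419)] = 2. By the tower law, [Q(∛419, ω) : Q] = 3 · 2 = 6. (In fact Q(∛419, ω) is the splitting field of x^3 - 419 over Q.)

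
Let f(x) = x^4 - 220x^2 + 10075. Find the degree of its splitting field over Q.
[K : Q] = 4

Solving the quadratic in x^2: x^2 = (220 ± √(220^2 - 4·10075))/2 = (220 ± √8100)/2 = (220 ± 90)/2, giving x^2 = 65 or x^2 = 155. So f(x) = (x^2 - 65)(x^2 - 155) and the roots of f are ±√65, ±√155. Hence the splitting field is K = Q(√65, √155). Since 65 and 155 are distinct squarefree integers > 1, their product 10075 is not a perfect square, so √155 ∉ Q(√65). By the tower law [K:Q] = [Q(√65,√155):Q(√65)] · [Q(√65):Q] = 2 · 2 = 4.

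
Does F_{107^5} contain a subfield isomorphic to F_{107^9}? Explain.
No: F_{107^9} is not a subfield of F_{107^5}

F_{p^m} embeds in F_{p^n} iff m | n. Here 9 ∤ 5 (since 5 = 0·9 + 5 with remainder 5 ≠ 0), so F_{107^9} is not a subfield of F_{107^5}. Equivalently: if it were, the tower law would give 9 = [F_{107^9}:F_107] dividing [F_{107^5}:F_107] = 5, contradiction.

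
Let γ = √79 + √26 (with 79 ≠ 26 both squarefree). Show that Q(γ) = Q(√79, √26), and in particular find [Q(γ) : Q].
[Q(γ) : Q] = 4 (equivalently, Q(γ) = Q(√79, √26))

Obviously Q(γ) ⊆ Q(√79, √26), and [Q(√79, √26):Q] = 4 (since 79, 26 are distinct squarefree integers > 1 with 2054 not a perfect square). To show equality we compute the minimal polynomial of γ. From γ = √79 + √26: γ^2 = 79 + 2√(2054) + 26 = 105 + 2√(2054), so γ^2 - 105 = 2√(2054); squaring, (γ^2 - 105)^2 = 4·2054, i.e. γ^4 - 210γ^2 + 11025 - 8216 = 0, i.e. γ^4 - 210γ^2 + 2809 = 0. So γ is a root of x^4 - 210x^2 + 2809. This polynomial is irreducible over Q: it has no rational root (each ±√79 ± √26 is irrational), and any factorization into two quadratics over Q would force √(2054) ∈ Q (pairing opposite roots) or √79, √26 ∈ Q (other pairings), all impossible. Hence [Q(γ):Q] = 4 = [Q(√79, √26):Q], so Q(γ) = Q(√79, √26).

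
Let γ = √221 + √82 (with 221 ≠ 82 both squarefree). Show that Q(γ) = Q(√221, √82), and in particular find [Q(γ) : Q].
[Q(γ) : Q] = 4 (equivalently, Q(γ) = Q(√221, √82))

Obviously Q(γ) ⊆ Q(√221, √82), and [Q(√221, √82):Q] = 4 (since 221, 82 are distinct squarefree integers > 1 with 18122 not a perfect square). To show equality we compute the minimal polynomial of γ. From γ = √221 + √82: γ^2 = 221 + 2√(18122) + 82 = 303 + 2√(18122), so γ^2 - 303 = 2√(18122); squaring, (γ^2 - 303)^2 = 4·18122, i.e. γ^4 - 606γ^2 + 91809 - 72488 = 0, i.e. γ^4 - 606γ^2 + 19321 = 0. So γ is a root of x^4 - 606x^2 + 19321. This polynomial is irreducible over Q: it has no rational root (each ±√221 ± √82 is irrational), and any factorization into two quadratics over Q would force √(18122) ∈ Q (pairing opposite roots) or √221, √82 ∈ Q (other pairings), all impossible. Hence [Q(γ):Q] = 4 = [Q(√221, √82):Q], so Q(γ) = Q(√221, √82).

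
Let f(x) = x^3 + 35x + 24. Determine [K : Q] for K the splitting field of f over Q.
[K : Q] = 6

By the rational root test, any rational root of the monic integer polynomial f(x) = x^3 + 35x + 24 must be an integer dividing the constant term 24, i.e. one of ±{1, 2, 3, 4, 6, 8, 12, 24}. Evaluating: f(1) = 60, f(-1) = -12, f(2) = 102, f(-2) = -54, f(3) = 156, f(-3) = -108, f(4) = 228, f(-4) = -180, f(6) = 450, f(-6) = -402, f(8) = 816, f(-8) = -768, f(12) = 2172, f(-12) = -2124, f(24) = 14688, f(-24) = -14640; none is 0, so f has no rational root and is therefore irreducible over Q (a cubic with no linear factor over a field is irreducible). For an irreducible cubic, the Galois group is A_3 or S_3 according as the discriminant disc(f) = -4a^3 - 27b^2 = -4·(35)^3 - 27·(24)^2 = -187052 is or is not a square in Q. Here disc(f) = -187052 is not a perfect square in Q, so the Galois group of f over Q is not contained in A_3 and must be all of S_3. The splitting field has degree |S_3| = 6 over Q, so [K : Q] = 6.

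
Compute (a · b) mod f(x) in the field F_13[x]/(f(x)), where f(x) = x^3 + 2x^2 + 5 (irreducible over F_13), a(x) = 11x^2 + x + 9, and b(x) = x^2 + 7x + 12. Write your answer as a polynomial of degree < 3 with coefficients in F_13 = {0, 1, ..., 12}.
a · b ≡ 10x^2 + 7x + 10 (mod f(x))

Multiply in F_13[x]: a(x)·b(x) = (11x^2 + x + 9)·(x^2 + 7x + 12) = 11x^4 + 5x^2 + 10x + 4. This has degree ≥ 3, so divide by f(x) over F_13: 11x^4 + 5x^2 + 10x + 4 = (11x + 4)·(x^3 + 2x^2 + 5) + (10x^2 + 7x + 10). Hence a·b ≡ 10x^2 + 7x + 10 (mod f). (F_13[x]/(f) is a field with 13^3 = 2197 elements since f is irreducible of degree 3.)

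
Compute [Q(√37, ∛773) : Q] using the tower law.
[Q(√37, ∛773) : Q] = 6

Let L = Q(√37, ∛773). Since Q(√37) ⊂ L and [Q(√37):Q] = 2, the tower law gives 2 | [L:Q]. Likewise Q(∛773) ⊂ L with [Q(∛773):Q] = 3 (because 773 is not a perfect cube), so 3 | [L:Q]. As gcd(2,3) = 1, [L:Q] is divisible by 6. Conversely L is generated over Q by √37 and ∛773, so [L:Q] ≤ 2·3 = 6. Therefore [Q(√37, ∛773) : Q] = 6.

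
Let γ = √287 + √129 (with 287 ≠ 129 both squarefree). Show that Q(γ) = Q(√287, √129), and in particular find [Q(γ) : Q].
[Q(γ) : Q] = 4 (equivalently, Q(γ) = Q(√287, √129))

Obviously Q(γ) ⊆ Q(√287, √129), and [Q(√287, √129):Q] = 4 (since 287, 129 are distinct squarefree integers > 1 with 37023 not a perfect square). To show equality we compute the minimal polynomial of γ. From γ = √287 + √129: γ^2 = 287 + 2√(37023) + 129 = 416 + 2√(37023), so γ^2 - 416 = 2√(37023); squaring, (γ^2 - 416)^2 = 4·37023, i.e. γ^4 - 832γ^2 + 173056 - 148092 = 0, i.e. γ^4 - 832γ^2 + 24964 = 0. So γ is a root of x^4 - 832x^2 + 24964. This polynomial is irreducible over Q: it has no rational root (each ±√287 ± √129 is irrational), and any factorization into two quadratics over Q would force √(37023) ∈ Q (pairing opposite roots) or √287, √129 ∈ Q (other pairings), all impossible. Hence [Q(γ):Q] = 4 = [Q(√287, √129):Q], so Q(γ) = Q(√287, √129).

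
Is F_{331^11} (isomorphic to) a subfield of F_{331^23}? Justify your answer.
No: F_{331^11} is not a subfield of F_{331^23}

F_{p^m} embeds in F_{p^n} iff m | n. Here 11 ∤ 23 (since 23 = 2·11 + 1 with remainder 1 ≠ 0), so F_{331^11} is not a subfield of F_{331^23}. Equivalently: if it were, the tower law would give 11 = [F_{331^11}:F_331] dividing [F_{331^23}:F_331] = 23, contradiction.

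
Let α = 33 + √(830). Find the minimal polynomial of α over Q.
m_α(x) = x^2 - 66x + 259

From α - 33 = √(830), squaring gives (α - 33)^2 = 830, i.e. α^2 - 66α + 1089 = 830, so α^2 - 66α + 259 = 0. The discriminant of x^2 - 66x + 259 is (-66)^2 - 4·(259) = 4356 - 1036 = 3320, and 4·(830) is not a perfect square in Q since 830 is squarefree and ≠ 1. Hence x^2 - 66x + 259 is irreducible over Q and is the minimal polynomial of α.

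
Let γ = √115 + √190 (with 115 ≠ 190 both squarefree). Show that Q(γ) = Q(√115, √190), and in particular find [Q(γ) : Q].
[Q(γ) : Q] = 4 (equivalently, Q(γ) = Q(√115, √190))

Obviously Q(γ) ⊆ Q(√115, √190), and [Q(√115, √190):Q] = 4 (since 115, 190 are distinct squarefree integers > 1 with 21850 not a perfect square). To show equality we compute the minimal polynomial of γ. From γ = √115 + √190: γ^2 = 115 + 2√(21850) + 190 = 305 + 2√(21850), so γ^2 - 305 = 2√(21850); squaring, (γ^2 - 305)^2 = 4·21850, i.e. γ^4 - 610γ^2 + 93025 - 87400 = 0, i.e. γ^4 - 610γ^2 + 5625 = 0. So γ is a root of x^4 - 610x^2 + 5625. This polynomial is irreducible over Q: it has no rational root (each ±√115 ± √190 is irrational), and any factorization into two quadratics over Q would force √(21850) ∈ Q (pairing opposite roots) or √115, √190 ∈ Q (other pairings), all impossible. Hence [Q(γ):Q] = 4 = [Q(√115, √190):Q], so Q(γ) = Q(√115, √190).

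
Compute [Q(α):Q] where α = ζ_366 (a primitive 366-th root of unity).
[Q(α):Q] = 120

The minimal polynomial of ζ_366 over Q is the 366-th cyclotomic polynomial Φ_366(x), which is irreducible over Q and has degree φ(366) = 120. Hence [Q(α):Q] = φ(366) = 120.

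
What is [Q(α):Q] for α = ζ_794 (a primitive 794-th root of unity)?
[Q(α):Q] = 396

The minimal polynomial of ζ_794 over Q is the 794-th cyclotomic polynomial Φ_794(x), which is irreducible over Q and has degree φ(794) = 396. Hence [Q(α):Q] = φ(794) = 396.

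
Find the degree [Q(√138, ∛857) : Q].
[Q(√138, ∛857) : Q] = 6

Let L = Q(√138, ∛857). Since Q(√138) ⊂ L and [Q(√138):Q] = 2, the tower law gives 2 | [L:Q]. Likewise Q(∛857) ⊂ L with [Q(∛857):Q] = 3 (because 857 is not a perfect cube), so 3 | [L:Q]. As gcd(2,3) = 1, [L:Q] is divisible by 6. Conversely L is generated over Q by √138 and ∛857, so [L:Q] ≤ 2·3 = 6. Therefore [Q(√138, ∛857) : Q] = 6.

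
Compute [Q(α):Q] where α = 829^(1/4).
[Q(α):Q] = 4

α is a root of x^4 - 829. By Eisenstein's criterion at the prime p = 829 (which divides the constant term 829 but p^2 = 687241 does not, since 829 is squarefree), x^4 - 829 is irreducible over Q. Hence [Q(α):Q] = 4.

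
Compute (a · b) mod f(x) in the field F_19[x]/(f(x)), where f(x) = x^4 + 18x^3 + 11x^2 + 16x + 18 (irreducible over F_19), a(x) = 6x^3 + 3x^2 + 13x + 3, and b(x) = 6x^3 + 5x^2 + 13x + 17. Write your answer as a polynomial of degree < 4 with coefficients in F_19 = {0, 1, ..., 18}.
a · b ≡ 8x^3 + 3x^2 + 16x + 5 (mod f(x))

Multiply in F_19[x]: a(x)·b(x) = (6x^3 + 3x^2 + 13x + 3)·(6x^3 + 5x^2 + 13x + 17) = 17x^6 + 10x^5 + 15x^3 + 7x^2 + 13x + 13. This has degree ≥ 4, so divide by f(x) over F_19: 17x^6 + 10x^5 + 15x^3 + 7x^2 + 13x + 13 = (17x^2 + 8x + 11)·(x^4 + 18x^3 + 11x^2 + 16x + 18) + (8x^3 + 3x^2 + 16x + 5). Hence a·b ≡ 8x^3 + 3x^2 + 16x + 5 (mod f). (F_19[x]/(f) is a field with 19^4 = 130321 elements since f is irreducible of degree 4.)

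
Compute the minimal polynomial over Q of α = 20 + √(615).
m_α(x) = x^2 - 40x - 215

From α - 20 = √(615), squaring gives (α - 20)^2 = 615, i.e. α^2 - 40α + 400 = 615, so α^2 - 40α - 215 = 0. The discriminant of x^2 - 40x - 215 is (-40)^2 - 4·(-215) = 1600 + 860 = 2460, and 4·(615) is not a perfect square in Q since 615 is squarefree and ≠ 1. Hence x^2 - 40x - 215 is irreducible over Q and is the minimal polynomial of α.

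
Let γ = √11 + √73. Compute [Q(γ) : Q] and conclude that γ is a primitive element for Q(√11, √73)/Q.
[Q(γ) : Q] = 4 (equivalently, Q(γ) = Q(√11, √73))

Obviously Q(γ) ⊆ Q(√11, √73), and [Q(√11, √73):Q] = 4 (since 11, 73 are distinct squarefree integers > 1 with 803 not a perfect square). To show equality we compute the minimal polynomial of γ. From γ = √11 + √73: γ^2 = 11 + 2√(803) + 73 = 84 + 2√(803), so γ^2 - 84 = 2√(803); squaring, (γ^2 - 84)^2 = 4·803, i.e. γ^4 - 168γ^2 + 7056 - 3212 = 0, i.e. γ^4 - 168γ^2 + 3844 = 0. So γ is a root of x^4 - 168x^2 + 3844. This polynomial is irreducible over Q: it has no rational root (each ±√11 ± √73 is irrational), and any factorization into two quadratics over Q would force √(803) ∈ Q (pairing opposite roots) or √11, √73 ∈ Q (other pairings), all impossible. Hence [Q(γ):Q] = 4 = [Q(√11, √73):Q], so Q(γ) = Q(√11, √73).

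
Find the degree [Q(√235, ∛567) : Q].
[Q(√235, ∛567) : Q] = 6

Let L = Q(√235, ∛567). Since Q(√235) ⊂ L and [Q(√235):Q] = 2, the tower law gives 2 | [L:Q]. Likewise Q(∛567) ⊂ L with [Q(∛567):Q] = 3 (because 567 is not a perfect cube), so 3 | [L:Q]. As gcd(2,3) = 1, [L:Q] is divisible by 6. Conversely L is generated over Q by √235 and ∛567, so [L:Q] ≤ 2·3 = 6. Therefore [Q(√235, ∛567) : Q] = 6.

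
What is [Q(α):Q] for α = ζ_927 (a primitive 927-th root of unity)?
[Q(α):Q] = 612

The minimal polynomial of ζ_927 over Q is the 927-th cyclotomic polynomial Φ_927(x), which is irreducible over Q and has degree φ(927) = 612. Hence [Q(α):Q] = φ(927) = 612.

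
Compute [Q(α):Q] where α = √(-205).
[Q(α):Q] = 2

[Q(α):Q] equals the degree of the minimal polynomial of α. Here α^2 = -205 and x^2 + 205 is irreducible (d = -205 is squarefree, ≠ 1, hence not a square), so deg(m_α) = 2. Thus [Q(α):Q] = 2.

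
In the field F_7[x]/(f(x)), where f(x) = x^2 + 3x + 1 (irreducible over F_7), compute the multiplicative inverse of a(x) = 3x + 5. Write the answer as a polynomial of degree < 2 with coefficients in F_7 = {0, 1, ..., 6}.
a(x)^(-1) ≡ 6x + 1 (mod f(x))

Since f is irreducible over F_7, F_7[x]/(f) is a field and a(x) ≠ 0 has an inverse. Apply the extended Euclidean algorithm to f(x) and a(x) in F_7[x]: f(x) = (5x + 2)·a(x) + (5). The last nonzero remainder is the constant 5 = gcd(f, a) in F_7. Back-substituting through the division chain expresses 5 = s(x)·a(x) + t(x)·f(x) with s(x) ≡ 2x + 5 (mod f), so (2x + 5)·a(x) ≡ 5 (mod f). Multiplying by 5^(-1) ≡ 3 in F_7 gives a(x)^(-1) ≡ 3·(2x + 5) ≡ 6x + 1 (mod f). Check: (3x + 5)·(6x + 1) = 4x^2 + 5x + 5 ≡ 1 (mod x^2 + 3x + 1).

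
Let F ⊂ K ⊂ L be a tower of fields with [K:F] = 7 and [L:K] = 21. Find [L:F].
[L:F] = 147

The tower law says that for any tower of field extensions F ⊂ K ⊂ L with finite degrees, [L:F] = [L:K] · [K:F]. Here this gives [L:F] = 21 · 7 = 147.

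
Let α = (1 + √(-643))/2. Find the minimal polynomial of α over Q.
m_α(x) = x^2 - x + 161

From 2α - 1 = √(-643), squaring gives (2α - 1)^2 = -643, i.e. 4α^2 - 4α + 1 = -643, so α^2 - α + (1 + 643)/4 = 0. Since -643 ≡ 1 (mod 4), (1 + 643)/4 = 161 ∈ Z. The polynomial x^2 - x + 161 has discriminant 1 - 4·(161) = -643, which is not a perfect square in Q (d = -643 is squarefree and ≠ 1), so x^2 - x + 161 is irreducible over Q. It is the minimal polynomial of α.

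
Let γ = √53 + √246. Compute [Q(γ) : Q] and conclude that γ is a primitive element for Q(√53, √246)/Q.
[Q(γ) : Q] = 4 (equivalently, Q(γ) = Q(√53, √246))

Obviously Q(γ) ⊆ Q(√53, √246), and [Q(√53, √246):Q] = 4 (since 53, 246 are distinct squarefree integers > 1 with 13038 not a perfect square). To show equality we compute the minimal polynomial of γ. From γ = √53 + √246: γ^2 = 53 + 2√(13038) + 246 = 299 + 2√(13038), so γ^2 - 299 = 2√(13038); squaring, (γ^2 - 299)^2 = 4·13038, i.e. γ^4 - 598γ^2 + 89401 - 52152 = 0, i.e. γ^4 - 598γ^2 + 37249 = 0. So γ is a root of x^4 - 598x^2 + 37249. This polynomial is irreducible over Q: it has no rational root (each ±√53 ± √246 is irrational), and any factorization into two quadratics over Q would force √(13038) ∈ Q (pairing opposite roots) or √53, √246 ∈ Q (other pairings), all impossible. Hence [Q(γ):Q] = 4 = [Q(√53, √246):Q], so Q(γ) = Q(√53, √246).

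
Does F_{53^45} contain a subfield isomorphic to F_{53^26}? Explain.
No: F_{53^26} is not a subfield of F_{53^45}

F_{p^m} embeds in F_{p^n} iff m | n. Here 26 ∤ 45 (since 45 = 1·26 + 19 with remainder 19 ≠ 0), so F_{53^26} is not a subfield of F_{53^45}. Equivalently: if it were, the tower law would give 26 = [F_{53^26}:F_53] dividing [F_{53^45}:F_53] = 45, contradiction.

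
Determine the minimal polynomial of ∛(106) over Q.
m_α(x) = x^3 - 106

α satisfies α^3 = 106, so x^3 - 106 annihilates α. By the rational root test, a rational root p/q (in lowest terms) of x^3 - 106 would satisfy p^3 = 106 q^3, forcing q = 1 and p^3 = 106; but 106 is not a perfect cube, contradiction. A monic cubic over Q with no rational root is irreducible (any nontrivial factorization would include a linear factor). Hence x^3 - 106 is the minimal polynomial of α, and in particular [Q(α):Q] = 3.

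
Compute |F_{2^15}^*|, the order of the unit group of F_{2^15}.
|F_{2^15}^*| = 32767

F_{2^15} has 2^15 = 32768 elements; its multiplicative group consists of all nonzero elements, so |F_{2^15}^*| = 32768 - 1 = 32767. (It is cyclic since any finite subgroup of the multiplicative group of a field is cyclic.)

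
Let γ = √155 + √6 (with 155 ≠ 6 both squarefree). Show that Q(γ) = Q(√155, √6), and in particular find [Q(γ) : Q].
[Q(γ) : Q] = 4 (equivalently, Q(γ) = Q(√155, √6))

Obviously Q(γ) ⊆ Q(√155, √6), and [Q(√155, √6):Q] = 4 (since 155, 6 are distinct squarefree integers > 1 with 930 not a perfect square). To show equality we compute the minimal polynomial of γ. From γ = √155 + √6: γ^2 = 155 + 2√(930) + 6 = 161 + 2√(930), so γ^2 - 161 = 2√(930); squaring, (γ^2 - 161)^2 = 4·930, i.e. γ^4 - 322γ^2 + 25921 - 3720 = 0, i.e. γ^4 - 322γ^2 + 22201 = 0. So γ is a root of x^4 - 322x^2 + 22201. This polynomial is irreducible over Q: it has no rational root (each ±√155 ± √6 is irrational), and any factorization into two quadratics over Q would force √(930) ∈ Q (pairing opposite roots) or √155, √6 ∈ Q (other pairings), all impossible. Hence [Q(γ):Q] = 4 = [Q(√155, √6):Q], so Q(γ) = Q(√155, √6).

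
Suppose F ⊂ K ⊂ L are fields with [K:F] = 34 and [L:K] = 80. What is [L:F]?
[L:F] = 2720

The tower law says that for any tower of field extensions F ⊂ K ⊂ L with finite degrees, [L:F] = [L:K] · [K:F]. Here this gives [L:F] = 80 · 34 = 2720.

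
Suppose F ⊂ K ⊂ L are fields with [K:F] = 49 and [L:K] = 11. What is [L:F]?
[L:F] = 539

The tower law says that for any tower of field extensions F ⊂ K ⊂ L with finite degrees, [L:F] = [L:K] · [K:F]. Here this gives [L:F] = 11 · 49 = 539.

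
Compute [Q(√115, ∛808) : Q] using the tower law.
[Q(√115, ∛808) : Q] = 6

Let L = Q(√115, ∛808). Since Q(√115) ⊂ L and [Q(√115):Q] = 2, the tower law gives 2 | [L:Q]. Likewise Q(∛808) ⊂ L with [Q(∛808):Q] = 3 (because 808 is not a perfect cube), so 3 | [L:Q]. As gcd(2,3) = 1, [L:Q] is divisible by 6. Conversely L is generated over Q by √115 and ∛808, so [L:Q] ≤ 2·3 = 6. Therefore [Q(√115, ∛808) : Q] = 6.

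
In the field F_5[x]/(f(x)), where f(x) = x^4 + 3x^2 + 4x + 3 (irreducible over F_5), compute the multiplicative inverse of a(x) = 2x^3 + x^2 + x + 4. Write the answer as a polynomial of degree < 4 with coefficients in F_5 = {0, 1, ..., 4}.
a(x)^(-1) ≡ x^3 + 2x^2 + 4x + 4 (mod f(x))

Since f is irreducible over F_5, F_5[x]/(f) is a field and a(x) ≠ 0 has an inverse. Apply the extended Euclidean algorithm to f(x) and a(x) in F_5[x]: f(x) = (3x + 1)·a(x) + (4x^2 + x + 4);  a(x) = (3x + 2)·(4x^2 + x + 4) + (2x + 1);  (4x^2 + x + 4) = (2x + 2)·(2x + 1) + (2). The last nonzero remainder is the constant 2 = gcd(f, a) in F_5. Back-substituting through the division chain expresses 2 = s(x)·a(x) + t(x)·f(x) with s(x) ≡ 2x^3 + 4x^2 + 3x + 3 (mod f), so (2x^3 + 4x^2 + 3x + 3)·a(x) ≡ 2 (mod f). Multiplying by 2^(-1) ≡ 3 in F_5 gives a(x)^(-1) ≡ 3·(2x^3 + 4x^2 + 3x + 3) ≡ x^3 + 2x^2 + 4x + 4 (mod f). Check: (2x^3 + x^2 + x + 4)·(x^3 + 2x^2 + 4x + 4) = 2x^6 + x^4 + 3x^3 + x^2 + 1 ≡ 1 (mod x^4 + 3x^2 + 4x + 3).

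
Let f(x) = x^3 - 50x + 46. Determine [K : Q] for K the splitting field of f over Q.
[K : Q] = 6

By the rational root test, any rational root of the monic integer polynomial f(x) = x^3 - 50x + 46 must be an integer dividing the constant term 46, i.e. one of ±{1, 2, 23, 46}. Evaluating: f(1) = -3, f(-1) = 95, f(2) = -46, f(-2) = 138, f(23) = 11063, f(-23) = -10971, f(46) = 95082, f(-46) = -94990; none is 0, so f has no rational root and is therefore irreducible over Q (a cubic with no linear factor over a field is irreducible). For an irreducible cubic, the Galois group is A_3 or S_3 according as the discriminant disc(f) = -4a^3 - 27b^2 = -4·(-50)^3 - 27·(46)^2 = 442868 is or is not a square in Q. Here disc(f) = 442868 is not a perfect square in Q, so the Galois group of f over Q is not contained in A_3 and must be all of S_3. The splitting field has degree |S_3| = 6 over Q, so [K : Q] = 6.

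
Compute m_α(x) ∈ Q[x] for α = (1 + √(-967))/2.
m_α(x) = x^2 - x + 242

From 2α - 1 = √(-967), squaring gives (2α - 1)^2 = -967, i.e. 4α^2 - 4α + 1 = -967, so α^2 - α + (1 + 967)/4 = 0. Since -967 ≡ 1 (mod 4), (1 + 967)/4 = 242 ∈ Z. The polynomial x^2 - x + 242 has discriminant 1 - 4·(242) = -967, which is not a perfect square in Q (d = -967 is squarefree and ≠ 1), so x^2 - x + 242 is irreducible over Q. It is the minimal polynomial of α.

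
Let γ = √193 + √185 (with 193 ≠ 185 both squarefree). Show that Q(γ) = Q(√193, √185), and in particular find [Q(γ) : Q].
[Q(γ) : Q] = 4 (equivalently, Q(γ) = Q(√193, √185))

Obviously Q(γ) ⊆ Q(√193, √185), and [Q(√193, √185):Q] = 4 (since 193, 185 are distinct squarefree integers > 1 with 35705 not a perfect square). To show equality we compute the minimal polynomial of γ. From γ = √193 + √185: γ^2 = 193 + 2√(35705) + 185 = 378 + 2√(35705), so γ^2 - 378 = 2√(35705); squaring, (γ^2 - 378)^2 = 4·35705, i.e. γ^4 - 756γ^2 + 142884 - 142820 = 0, i.e. γ^4 - 756γ^2 + 64 = 0. So γ is a root of x^4 - 756x^2 + 64. This polynomial is irreducible over Q: it has no rational root (each ±√193 ± √185 is irrational), and any factorization into two quadratics over Q would force √(35705) ∈ Q (pairing opposite roots) or √193, √185 ∈ Q (other pairings), all impossible. Hence [Q(γ):Q] = 4 = [Q(√193, √185):Q], so Q(γ) = Q(√193, √185).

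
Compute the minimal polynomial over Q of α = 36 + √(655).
m_α(x) = x^2 - 72x + 641

From α - 36 = √(655), squaring gives (α - 36)^2 = 655, i.e. α^2 - 72α + 1296 = 655, so α^2 - 72α + 641 = 0. The discriminant of x^2 - 72x + 641 is (-72)^2 - 4·(641) = 5184 - 2564 = 2620, and 4·(655) is not a perfect square in Q since 655 is squarefree and ≠ 1. Hence x^2 - 72x + 641 is irreducible over Q and is the minimal polynomial of α.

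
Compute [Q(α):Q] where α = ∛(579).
[Q(α):Q] = 3

The minimal polynomial of α is x^3 - 579, irreducible over Q since 579 is not a perfect cube (so x^3 - 579 has no rational root). Hence [Q(α):Q] = deg(m_α) = 3.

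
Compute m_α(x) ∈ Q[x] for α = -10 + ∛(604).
m_α(x) = x^3 + 30x^2 + 300x + 396

Set β = α + 10 = ∛(604), so β^3 = 604. Then (α + 10)^3 - 604 = 0, i.e. α is a root of g(x) = (x + 10)^3 - 604 = x^3 + 30x^2 + 300x + 396. Since g(x) = h(x + 10) where h(x) = x^3 - 604, and h is irreducible over Q (because 604 is not a perfect cube, so h has no rational root, and a monic cubic with no rational root is irreducible), g is also irreducible (irreducibility is preserved under the substitution x → x + 10). Hence m_α(x) = x^3 + 30x^2 + 300x + 396.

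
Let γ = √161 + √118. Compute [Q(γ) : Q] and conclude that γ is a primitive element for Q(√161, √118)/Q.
[Q(γ) : Q] = 4 (equivalently, Q(γ) = Q(√161, √118))

Obviously Q(γ) ⊆ Q(√161, √118), and [Q(√161, √118):Q] = 4 (since 161, 118 are distinct squarefree integers > 1 with 18998 not a perfect square). To show equality we compute the minimal polynomial of γ. From γ = √161 + √118: γ^2 = 161 + 2√(18998) + 118 = 279 + 2√(18998), so γ^2 - 279 = 2√(18998); squaring, (γ^2 - 279)^2 = 4·18998, i.e. γ^4 - 558γ^2 + 77841 - 75992 = 0, i.e. γ^4 - 558γ^2 + 1849 = 0. So γ is a root of x^4 - 558x^2 + 1849. This polynomial is irreducible over Q: it has no rational root (each ±√161 ± √118 is irrational), and any factorization into two quadratics over Q would force √(18998) ∈ Q (pairing opposite roots) or √161, √118 ∈ Q (other pairings), all impossible. Hence [Q(γ):Q] = 4 = [Q(√161, √118):Q], so Q(γ) = Q(√161, √118).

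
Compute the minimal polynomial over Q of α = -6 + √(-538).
m_α(x) = x^2 + 12x + 574

From α + 6 = √(-538), squaring gives (α + 6)^2 = -538, i.e. α^2 + 12α + 36 = -538, so α^2 + 12α + 574 = 0. The discriminant of x^2 + 12x + 574 is (12)^2 - 4·(574) = 144 - 2296 = -2152, and 4·(-538) is not a perfect square in Q since -538 is squarefree and ≠ 1. Hence x^2 + 12x + 574 is irreducible over Q and is the minimal polynomial of α.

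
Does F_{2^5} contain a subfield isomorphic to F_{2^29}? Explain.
No: F_{2^29} is not a subfield of F_{2^5}

F_{p^m} embeds in F_{p^n} iff m | n. Here 29 ∤ 5 (since 5 = 0·29 + 5 with remainder 5 ≠ 0), so F_{2^29} is not a subfield of F_{2^5}. Equivalently: if it were, the tower law would give 29 = [F_{2^29}:F_2] dividing [F_{2^5}:F_2] = 5, contradiction.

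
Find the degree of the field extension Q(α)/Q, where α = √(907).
[Q(α):Q] = 2

[Q(α):Q] equals the degree of the minimal polynomial of α. Here α^2 = 907 and x^2 - 907 is irreducible (d = 907 is squarefree, ≠ 1, hence not a square), so deg(m_α) = 2. Thus [Q(α):Q] = 2.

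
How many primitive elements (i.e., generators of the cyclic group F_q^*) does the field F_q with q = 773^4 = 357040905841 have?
There are φ(357040905840) = 92513304576 primitive elements

F_q^* is cyclic of order q - 1 = 357040905840. A cyclic group of order m has exactly φ(m) generators. Here m = 357040905840 = 2^4 · 3^2 · 5 · 43 · 193 · 59753, so the number of primitive elements is φ(357040905840) = 92513304576.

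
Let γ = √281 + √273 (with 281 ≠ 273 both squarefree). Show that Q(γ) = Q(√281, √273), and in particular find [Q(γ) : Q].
[Q(γ) : Q] = 4 (equivalently, Q(γ) = Q(√281, √273))

Obviously Q(γ) ⊆ Q(√281, √273), and [Q(√281, √273):Q] = 4 (since 281, 273 are distinct squarefree integers > 1 with 76713 not a perfect square). To show equality we compute the minimal polynomial of γ. From γ = √281 + √273: γ^2 = 281 + 2√(76713) + 273 = 554 + 2√(76713), so γ^2 - 554 = 2√(76713); squaring, (γ^2 - 554)^2 = 4·76713, i.e. γ^4 - 1108γ^2 + 306916 - 306852 = 0, i.e. γ^4 - 1108γ^2 + 64 = 0. So γ is a root of x^4 - 1108x^2 + 64. This polynomial is irreducible over Q: it has no rational root (each ±√281 ± √273 is irrational), and any factorization into two quadratics over Q would force √(76713) ∈ Q (pairing opposite roots) or √281, √273 ∈ Q (other pairings), all impossible. Hence [Q(γ):Q] = 4 = [Q(√281, √273):Q], so Q(γ) = Q(√281, √273).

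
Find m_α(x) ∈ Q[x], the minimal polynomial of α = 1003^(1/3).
m_α(x) = x^3 - 1003

α satisfies α^3 = 1003, so x^3 - 1003 annihilates α. By the rational root test, a rational root p/q (in lowest terms) of x^3 - 1003 would satisfy p^3 = 1003 q^3, forcing q = 1 and p^3 = 1003; but 1003 is not a perfect cube, contradiction. A monic cubic over Q with no rational root is irreducible (any nontrivial factorization would include a linear factor). Hence x^3 - 1003 is the minimal polynomial of α, and in particular [Q(α):Q] = 3.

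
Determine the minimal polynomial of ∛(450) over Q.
m_α(x) = x^3 - 450

α satisfies α^3 = 450, so x^3 - 450 annihilates α. By the rational root test, a rational root p/q (in lowest terms) of x^3 - 450 would satisfy p^3 = 450 q^3, forcing q = 1 and p^3 = 450; but 450 is not a perfect cube, contradiction. A monic cubic over Q with no rational root is irreducible (any nontrivial factorization would include a linear factor). Hence x^3 - 450 is the minimal polynomial of α, and in particular [Q(α):Q] = 3.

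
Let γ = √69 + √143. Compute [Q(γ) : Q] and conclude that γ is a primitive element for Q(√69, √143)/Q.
[Q(γ) : Q] = 4 (equivalently, Q(γ) = Q(√69, √143))

Obviously Q(γ) ⊆ Q(√69, √143), and [Q(√69, √143):Q] = 4 (since 69, 143 are distinct squarefree integers > 1 with 9867 not a perfect square). To show equality we compute the minimal polynomial of γ. From γ = √69 + √143: γ^2 = 69 + 2√(9867) + 143 = 212 + 2√(9867), so γ^2 - 212 = 2√(9867); squaring, (γ^2 - 212)^2 = 4·9867, i.e. γ^4 - 424γ^2 + 44944 - 39468 = 0, i.e. γ^4 - 424γ^2 + 5476 = 0. So γ is a root of x^4 - 424x^2 + 5476. This polynomial is irreducible over Q: it has no rational root (each ±√69 ± √143 is irrational), and any factorization into two quadratics over Q would force √(9867) ∈ Q (pairing opposite roots) or √69, √143 ∈ Q (other pairings), all impossible. Hence [Q(γ):Q] = 4 = [Q(√69, √143):Q], so Q(γ) = Q(√69, √143).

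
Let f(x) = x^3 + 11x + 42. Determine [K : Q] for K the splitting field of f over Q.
[K : Q] = 6

By the rational root test, any rational root of the monic integer polynomial f(x) = x^3 + 11x + 42 must be an integer dividing the constant term 42, i.e. one of ±{1, 2, 3, 6, 7, 14, 21, 42}. Evaluating: f(1) = 54, f(-1) = 30, f(2) = 72, f(-2) = 12, f(3) = 102, f(-3) = -18, f(6) = 324, f(-6) = -240, f(7) = 462, f(-7) = -378, f(14) = 2940, f(-14) = -2856, f(21) = 9534, f(-21) = -9450, f(42) = 74592, f(-42) = -74508; none is 0, so f has no rational root and is therefore irreducible over Q (a cubic with no linear factor over a field is irreducible). For an irreducible cubic, the Galois group is A_3 or S_3 according as the discriminant disc(f) = -4a^3 - 27b^2 = -4·(11)^3 - 27·(42)^2 = -52952 is or is not a square in Q. Here disc(f) = -52952 is not a perfect square in Q, so the Galois group of f over Q is not contained in A_3 and must be all of S_3. The splitting field has degree |S_3| = 6 over Q, so [K : Q] = 6.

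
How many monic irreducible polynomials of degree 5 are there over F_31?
There are 5725824 monic irreducible polynomials of degree 5 over F_31

Each element of F_{31^5} that lies in no proper subfield is a root of exactly one monic irreducible of degree 5 over F_31, and each such polynomial has 5 distinct roots in F_{31^5}. By Möbius inversion the count is N_31(5) = (1/5) Σ_{d|5} μ(5/d) · 31^d = (1/5)(μ(5)·31^1 + μ(1)·31^5) = 28629120/5 = 5725824.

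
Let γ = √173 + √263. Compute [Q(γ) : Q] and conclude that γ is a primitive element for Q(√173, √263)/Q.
[Q(γ) : Q] = 4 (equivalently, Q(γ) = Q(√173, √263))

Obviously Q(γ) ⊆ Q(√173, √263), and [Q(√173, √263):Q] = 4 (since 173, 263 are distinct squarefree integers > 1 with 45499 not a perfect square). To show equality we compute the minimal polynomial of γ. From γ = √173 + √263: γ^2 = 173 + 2√(45499) + 263 = 436 + 2√(45499), so γ^2 - 436 = 2√(45499); squaring, (γ^2 - 436)^2 = 4·45499, i.e. γ^4 - 872γ^2 + 190096 - 181996 = 0, i.e. γ^4 - 872γ^2 + 8100 = 0. So γ is a root of x^4 - 872x^2 + 8100. This polynomial is irreducible over Q: it has no rational root (each ±√173 ± √263 is irrational), and any factorization into two quadratics over Q would force √(45499) ∈ Q (pairing opposite roots) or √173, √263 ∈ Q (other pairings), all impossible. Hence [Q(γ):Q] = 4 = [Q(√173, √263):Q], so Q(γ) = Q(√173, √263).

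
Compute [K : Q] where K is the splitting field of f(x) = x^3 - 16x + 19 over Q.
[K : Q] = 6

By the rational root test, any rational root of the monic integer polynomial f(x) = x^3 - 16x + 19 must be an integer dividing the constant term 19, i.e. one of ±{1, 19}. Evaluating: f(1) = 4, f(-1) = 34, f(19) = 6574, f(-19) = -6536; none is 0, so f has no rational root and is therefore irreducible over Q (a cubic with no linear factor over a field is irreducible). For an irreducible cubic, the Galois group is A_3 or S_3 according as the discriminant disc(f) = -4a^3 - 27b^2 = -4·(-16)^3 - 27·(19)^2 = 6637 is or is not a square in Q. Here disc(f) = 6637 is not a perfect square in Q, so the Galois group of f over Q is not contained in A_3 and must be all of S_3. The splitting field has degree |S_3| = 6 over Q, so [K : Q] = 6.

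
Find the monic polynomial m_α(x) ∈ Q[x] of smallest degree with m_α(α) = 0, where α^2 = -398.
m_α(x) = x^2 + 398

α satisfies α^2 + 398 = 0, so x^2 + 398 annihilates α. Since d = -398 is squarefree and ≠ 1, it is not a perfect square in Q, so x^2 + 398 has no rational root and is therefore irreducible over Q (a degree-2 polynomial over a field is irreducible iff it has no root). Hence m_α(x) = x^2 + 398.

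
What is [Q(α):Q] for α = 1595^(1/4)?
[Q(α):Q] = 4

α is a root of x^4 - 1595. By Eisenstein's criterion at the prime p = 5 (which divides the constant term 1595 but p^2 = 25 does not, since 1595 is squarefree), x^4 - 1595 is irreducible over Q. Hence [Q(α):Q] = 4.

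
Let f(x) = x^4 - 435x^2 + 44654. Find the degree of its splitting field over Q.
[K : Q] = 4

Solving the quadratic in x^2: x^2 = (435 ± √(435^2 - 4·44654))/2 = (435 ± √10609)/2 = (435 ± 103)/2, giving x^2 = 269 or x^2 = 166. So f(x) = (x^2 - 269)(x^2 - 166) and the roots of f are ±√269, ±√166. Hence the splitting field is K = Q(√269, √166). Since 269 and 166 are distinct squarefree integers > 1, their product 44654 is not a perfect square, so √166 ∉ Q(√269). By the tower law [K:Q] = [Q(√269,√166):Q(√269)] · [Q(√269):Q] = 2 · 2 = 4.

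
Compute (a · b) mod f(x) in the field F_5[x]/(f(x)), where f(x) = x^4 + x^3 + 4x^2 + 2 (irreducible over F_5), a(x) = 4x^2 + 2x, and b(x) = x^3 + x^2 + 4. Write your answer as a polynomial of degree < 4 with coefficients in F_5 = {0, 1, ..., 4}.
a · b ≡ 4x^3 + 3x^2 + 1 (mod f(x))

Multiply in F_5[x]: a(x)·b(x) = (4x^2 + 2x)·(x^3 + x^2 + 4) = 4x^5 + x^4 + 2x^3 + x^2 + 3x. This has degree ≥ 4, so divide by f(x) over F_5: 4x^5 + x^4 + 2x^3 + x^2 + 3x = (4x + 2)·(x^4 + x^3 + 4x^2 + 2) + (4x^3 + 3x^2 + 1). Hence a·b ≡ 4x^3 + 3x^2 + 1 (mod f). (F_5[x]/(f) is a field with 5^4 = 625 elements since f is irreducible of degree 4.)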